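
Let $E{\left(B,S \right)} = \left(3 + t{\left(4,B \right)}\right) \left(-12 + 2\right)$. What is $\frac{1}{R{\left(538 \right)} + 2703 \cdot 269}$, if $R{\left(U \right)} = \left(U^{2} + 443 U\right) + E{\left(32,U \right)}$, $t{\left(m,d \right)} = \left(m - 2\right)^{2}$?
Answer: $\frac{1}{1254815} \approx 7.9693 \cdot 10^{-7}$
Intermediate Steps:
$t{\left(m,d \right)} = \left(-2 + m\right)^{2}$
$E{\left(B,S \right)} = -70$ ($E{\left(B,S \right)} = \left(3 + \left(-2 + 4\right)^{2}\right) \left(-12 + 2\right) = \left(3 + 2^{2}\right) \left(-10\right) = \left(3 + 4\right) \left(-10\right) = 7 \left(-10\right) = -70$)
$R{\left(U \right)} = -70 + U^{2} + 443 U$ ($R{\left(U \right)} = \left(U^{2} + 443 U\right) - 70 = -70 + U^{2} + 443 U$)
$\frac{1}{R{\left(538 \right)} + 2703 \cdot 269} = \frac{1}{\left(-70 + 538^{2} + 443 \cdot 538\right) + 2703 \cdot 269} = \frac{1}{\left(-70 + 289444 + 238334\right) + 727107} = \frac{1}{527708 + 727107} = \frac{1}{1254815}$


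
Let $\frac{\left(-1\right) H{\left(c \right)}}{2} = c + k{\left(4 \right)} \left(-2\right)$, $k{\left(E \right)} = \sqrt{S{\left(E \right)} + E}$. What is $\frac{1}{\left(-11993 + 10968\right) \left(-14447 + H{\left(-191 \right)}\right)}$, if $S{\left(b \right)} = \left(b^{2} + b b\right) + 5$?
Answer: $\frac{2813}{40553831645} + \frac{4 \sqrt{41}}{202769158225} \approx 6.9491 \cdot 10^{-8}$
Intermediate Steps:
$S{\left(b \right)} = 5 + 2 b^{2}$ ($S{\left(b \right)} = \left(b^{2} + b^{2}\right) + 5 = 2 b^{2} + 5 = 5 + 2 b^{2}$)
$k{\left(E \right)} = \sqrt{5 + E + 2 E^{2}}$ ($k{\left(E \right)} = \sqrt{\left(5 + 2 E^{2}\right) + E} = \sqrt{5 + E + 2 E^{2}}$)
$H{\left(c \right)} = - 2 c + 4 \sqrt{41}$ ($H{\left(c \right)} = - 2 \left(c + \sqrt{5 + 4 + 2 \cdot 4^{2}} \left(-2\right)\right) = - 2 \left(c + \sqrt{5 + 4 + 2 \cdot 16} \left(-2\right)\right) = - 2 \left(c + \sqrt{5 + 4 + 32} \left(-2\right)\right) = - 2 \left(c + \sqrt{41} \left(-2\right)\right) = - 2 \left(c - 2 \sqrt{41}\right) = - 2 c + 4 \sqrt{41}$)
$\frac{1}{\left(-11993 + 10968\right) \left(-14447 + H{\left(-191 \right)}\right)} = \frac{1}{\left(-11993 + 10968\right) \left(-14447 + \left(\left(-2\right) \left(-191\right) + 4 \sqrt{41}\right)\right)} = \frac{1}{\left(-1025\right) \left(-14447 + \left(382 + 4 \sqrt{41}\right)\right)} = \frac{1}{\left(-1025\right) \left(-14065 + 4 \sqrt{41}\right)} = \frac{1}{14416625 - 4100 \sqrt{41}}$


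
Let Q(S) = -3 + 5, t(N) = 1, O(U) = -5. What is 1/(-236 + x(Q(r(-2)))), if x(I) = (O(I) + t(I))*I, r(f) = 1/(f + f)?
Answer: -1/244 ≈ -0.0040984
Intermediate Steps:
r(f) = 1/(2*f)
Q(S) = 2
x(I) = -4*I (x(I) = (-5 + 1)*I = -4*I)
1/(-236 + x(Q(r(-2)))) = 1/(-236 - 4*2) = 1/(-236 - 8) = 1/(-244) = -1/244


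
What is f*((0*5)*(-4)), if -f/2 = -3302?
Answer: 0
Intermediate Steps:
f = 6604 (f = -2*(-3302) = 6604)
f*((0*5)*(-4)) = 6604*((0*5)*(-4)) = 6604*(0*(-4)) = 6604*0 = 0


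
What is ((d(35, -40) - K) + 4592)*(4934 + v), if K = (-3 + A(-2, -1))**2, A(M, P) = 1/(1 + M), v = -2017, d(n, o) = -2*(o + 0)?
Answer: 13581552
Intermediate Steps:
d(n, o) = -2*o
K = 16 (K = (-3 + 1/(1 - 2))**2 = (-3 + 1/(-1))**2 = (-3 - 1)**2 = (-4)**2 = 16)
((d(35, -40) - K) + 4592)*(4934 + v) = ((-2*(-40) - 1*16) + 4592)*(4934 - 2017) = ((80 - 16) + 4592)*2917 = (64 + 4592)*2917 = 4656*2917 = 13581552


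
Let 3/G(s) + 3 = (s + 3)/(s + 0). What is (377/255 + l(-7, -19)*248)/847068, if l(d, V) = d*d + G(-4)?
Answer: 33331627/2376025740 ≈ 0.014028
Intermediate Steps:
G(s) = 3/(-3 + (3 + s)/s) (G(s) = 3/(-3 + (s + 3)/(s + 0)) = 3/(-3 + (3 + s)/s))
l(d, V) = -12/11 + d² (l(d, V) = d*d - 3*(-4)/(-3 + 2*(-4)) = d² - 3*(-4)/(-3 - 8) = d² - 3*(-4)/(-11) = d² - 3*(-4)*(-1/11) = d² - 12/11 = -12/11 + d²)
(377/255 + l(-7, -19)*248)/847068 = (377/255 + (-12/11 + (-7)²)*248)/847068 = (377*(1/255) + (-12/11 + 49)*248)*(1/847068) = (377/255 + (527/11)*248)*(1/847068) = (377/255 + 130696/11)*(1/847068) = (33331627/2805)*(1/847068) = 33331627/2376025740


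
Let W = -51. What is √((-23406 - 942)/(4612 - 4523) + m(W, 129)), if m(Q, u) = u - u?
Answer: 2*I*√541743/89 ≈ 16.54*I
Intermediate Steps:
m(Q, u) = 0
√((-23406 - 942)/(4612 - 4523) + m(W, 129)) = √((-23406 - 942)/(4612 - 4523) + 0) = √(-24348/89 + 0) = √(-24348/89) = 2*I*√541743/89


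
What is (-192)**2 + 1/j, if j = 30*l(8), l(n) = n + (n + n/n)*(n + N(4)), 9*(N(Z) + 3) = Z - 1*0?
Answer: 63037441/1710 ≈ 36864.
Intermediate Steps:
N(Z) = -3 + Z/9 (N(Z) = -3 + (Z - 1*0)/9 = -3 + (Z + 0)/9 = -3 + Z/9)
l(n) = n + (1 + n)*(-23/9 + n) (l(n) = n + (n + n/n)*(n + (-3 + (1/9)*4)) = n + (n + 1)*(n + (-3 + 4/9)) = n + (1 + n)*(n - 23/9) = n + (1 + n)*(-23/9 + n))
j = 1710 (j = 30*(-23/9 + 8**2 - 5/9*8) = 30*(-23/9 + 64 - 40/9) = 30*57 = 1710)
(-192)**2 + 1/j = (-192)**2 + 1/1710 = 36864 + 1/1710 = 63037441/1710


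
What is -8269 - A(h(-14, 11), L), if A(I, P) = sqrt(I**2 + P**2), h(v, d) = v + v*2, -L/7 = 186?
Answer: -8269 - 42*sqrt(962) ≈ -9571.7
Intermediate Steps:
L = -1302 (L = -7*186 = -1302)
h(v, d) = 3*v (h(v, d) = v + 2*v = 3*v)
-8269 - A(h(-14, 11), L) = -8269 - sqrt((3*(-14))**2 + (-1302)**2) = -8269 - sqrt((-42)**2 + 1695204) = -8269 - sqrt(1764 + 1695204) = -8269 - sqrt(1696968) = -8269 - 42*sqrt(962)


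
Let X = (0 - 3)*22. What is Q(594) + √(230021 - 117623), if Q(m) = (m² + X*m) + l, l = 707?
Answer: 314339 + √112398 ≈ 3.1467e+5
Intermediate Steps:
X = -66 (X = -3*22 = -66)
Q(m) = 707 + m² - 66*m (Q(m) = (m² - 66*m) + 707 = 707 + m² - 66*m)
Q(594) + √(230021 - 117623) = (707 + 594² - 66*594) + √(230021 - 117623) = (707 + 352836 - 39204) + √112398 = 314339 + √112398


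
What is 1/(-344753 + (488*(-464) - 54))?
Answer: -1/571239 ≈ -1.7506e-6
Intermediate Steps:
1/(-344753 + (488*(-464) - 54)) = 1/(-344753 + (-226432 - 54)) = 1/(-344753 - 226486) = 1/(-571239) = -1/571239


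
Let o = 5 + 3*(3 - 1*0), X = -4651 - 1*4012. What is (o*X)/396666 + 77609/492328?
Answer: -14462836451/97644889224 ≈ -0.14812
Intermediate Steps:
X = -8663 (X = -4651 - 4012 = -8663)
o = 14 (o = 5 + 3*(3 + 0) = 5 + 3*3 = 5 + 9 = 14)
(o*X)/396666 + 77609/492328 = (14*(-8663))/396666 + 77609/492328 = -121282*1/396666 + 77609*(1/492328) = -60641/198333 + 77609/492328 = -14462836451/97644889224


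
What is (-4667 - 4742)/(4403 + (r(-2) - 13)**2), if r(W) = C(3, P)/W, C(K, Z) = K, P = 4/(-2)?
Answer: -37636/18453 ≈ -2.0396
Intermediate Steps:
P = -2 (P = 4*(-1/2) = -2)
r(W) = 3/W
(-4667 - 4742)/(4403 + (r(-2) - 13)**2) = (-4667 - 4742)/(4403 + (3/(-2) - 13)**2) = -9409/(4403 + (3*(-1/2) - 13)**2) = -9409/(4403 + (-3/2 - 13)**2) = -9409/(4403 + (-29/2)**2) = -9409/(4403 + 841/4) = -9409/18453/4 = -9409*4/18453 = -37636/18453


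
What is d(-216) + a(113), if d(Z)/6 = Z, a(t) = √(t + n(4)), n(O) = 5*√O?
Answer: -1296 + √123 ≈ -1284.9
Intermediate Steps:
a(t) = √(10 + t) (a(t) = √(t + 5*√4) = √(t + 5*2) = √(t + 10) = √(10 + t))
d(Z) = 6*Z
d(-216) + a(113) = 6*(-216) + √(10 + 113) = -1296 + √123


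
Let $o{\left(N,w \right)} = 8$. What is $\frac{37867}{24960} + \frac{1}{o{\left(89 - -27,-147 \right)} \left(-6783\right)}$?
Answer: $\frac{28538749}{18811520} \approx 1.5171$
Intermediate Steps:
$\frac{37867}{24960} + \frac{1}{o{\left(89 - -27,-147 \right)} \left(-6783\right)} = \frac{37867}{24960} + \frac{1}{8 \left(-6783\right)} = 37867 \cdot \frac{1}{24960} + \frac{1}{8} \left(- \frac{1}{6783}\right) = \frac{37867}{24960} - \frac{1}{54264} = \frac{28538749}{18811520}$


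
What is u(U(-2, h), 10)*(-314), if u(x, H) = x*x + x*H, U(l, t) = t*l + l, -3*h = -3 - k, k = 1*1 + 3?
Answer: 62800/9 ≈ 6977.8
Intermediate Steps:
k = 4 (k = 1 + 3 = 4)
h = 7/3 (h = -(-3 - 1*4)/3 = -(-3 - 4)/3 = -1/3*(-7) = 7/3 ≈ 2.3333)
U(l, t) = l + l*t (U(l, t) = l*t + l = l + l*t)
u(x, H) = x**2 + H*x
u(U(-2, h), 10)*(-314) = ((-2*(1 + 7/3))*(10 - 2*(1 + 7/3)))*(-314) = ((-2*10/3)*(10 - 2*10/3))*(-314) = -20*(10 - 20/3)/3*(-314) = -20/3*10/3*(-314) = -200/9*(-314) = 62800/9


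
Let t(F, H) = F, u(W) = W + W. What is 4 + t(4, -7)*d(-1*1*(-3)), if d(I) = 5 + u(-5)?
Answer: -16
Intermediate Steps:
u(W) = 2*W
d(I) = -5 (d(I) = 5 + 2*(-5) = 5 - 10 = -5)
4 + t(4, -7)*d(-1*1*(-3)) = 4 + 4*(-5) = 4 - 20 = -16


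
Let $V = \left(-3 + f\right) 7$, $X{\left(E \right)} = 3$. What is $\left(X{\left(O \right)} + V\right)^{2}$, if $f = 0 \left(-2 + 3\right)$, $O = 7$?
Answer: $324$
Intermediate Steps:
$f = 0$ ($f = 0 \cdot 1 = 0$)
$V = -21$ ($V = \left(-3 + 0\right) 7 = \left(-3\right) 7 = -21$)
$\left(X{\left(O \right)} + V\right)^{2} = \left(3 - 21\right)^{2} = \left(-18\right)^{2} = 324$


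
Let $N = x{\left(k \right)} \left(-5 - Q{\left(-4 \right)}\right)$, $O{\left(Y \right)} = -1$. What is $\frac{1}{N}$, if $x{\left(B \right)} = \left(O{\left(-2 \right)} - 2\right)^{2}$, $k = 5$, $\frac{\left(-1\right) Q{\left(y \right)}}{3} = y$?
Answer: $- \frac{1}{153} \approx -0.0065359$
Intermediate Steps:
$Q{\left(y \right)} = - 3 y$
$x{\left(B \right)} = 9$ ($x{\left(B \right)} = \left(-1 - 2\right)^{2} = \left(-3\right)^{2} = 9$)
$N = -153$ ($N = 9 \left(-5 - \left(-3\right) \left(-4\right)\right) = 9 \left(-5 - 12\right) = 9 \left(-17\right) = -153$)
$\frac{1}{N} = \frac{1}{-153} = - \frac{1}{153}$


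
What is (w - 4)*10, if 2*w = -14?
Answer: -110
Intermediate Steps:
w = -7 (w = (½)*(-14) = -7)
(w - 4)*10 = (-7 - 4)*10 = -11*10 = -110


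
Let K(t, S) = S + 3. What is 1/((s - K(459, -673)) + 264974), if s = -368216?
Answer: -1/102572 ≈ -9.7492e-6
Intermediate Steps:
K(t, S) = 3 + S
1/((s - K(459, -673)) + 264974) = 1/((-368216 - (3 - 673)) + 264974) = 1/((-368216 - 1*(-670)) + 264974) = 1/((-368216 + 670) + 264974) = 1/(-367546 + 264974) = 1/(-102572) = -1/102572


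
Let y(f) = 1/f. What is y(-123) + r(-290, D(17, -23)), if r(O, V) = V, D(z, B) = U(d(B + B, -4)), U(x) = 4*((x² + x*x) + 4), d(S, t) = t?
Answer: 17711/123 ≈ 143.99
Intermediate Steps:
U(x) = 16 + 8*x² (U(x) = 4*((x² + x²) + 4) = 4*(2*x² + 4) = 4*(4 + 2*x²) = 16 + 8*x²)
D(z, B) = 144 (D(z, B) = 16 + 8*(-4)² = 16 + 8*16 = 16 + 128 = 144)
y(-123) + r(-290, D(17, -23)) = 1/(-123) + 144 = -1/123 + 144 = 17711/123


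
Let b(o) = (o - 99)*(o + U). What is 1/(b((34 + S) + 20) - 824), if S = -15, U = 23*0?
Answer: -1/3164 ≈ -0.00031606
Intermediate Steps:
U = 0
b(o) = o*(-99 + o) (b(o) = (o - 99)*(o + 0) = (-99 + o)*o = o*(-99 + o))
1/(b((34 + S) + 20) - 824) = 1/(((34 - 15) + 20)*(-99 + ((34 - 15) + 20)) - 824) = 1/((19 + 20)*(-99 + (19 + 20)) - 824) = 1/(39*(-99 + 39) - 824) = 1/(39*(-60) - 824) = 1/(-2340 - 824) = 1/(-3164) = -1/3164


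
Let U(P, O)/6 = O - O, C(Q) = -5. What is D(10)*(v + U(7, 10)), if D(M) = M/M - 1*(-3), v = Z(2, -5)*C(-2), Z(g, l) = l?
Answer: 100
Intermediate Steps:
U(P, O) = 0 (U(P, O) = 6*(O - O) = 6*0 = 0)
v = 25 (v = -5*(-5) = 25)
D(M) = 4 (D(M) = 1 + 3 = 4)
D(10)*(v + U(7, 10)) = 4*(25 + 0) = 4*25 = 100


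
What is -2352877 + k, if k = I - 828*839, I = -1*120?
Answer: -3047689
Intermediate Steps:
I = -120
k = -694812 (k = -120 - 828*839 = -120 - 694692 = -694812)
-2352877 + k = -2352877 - 694812 = -3047689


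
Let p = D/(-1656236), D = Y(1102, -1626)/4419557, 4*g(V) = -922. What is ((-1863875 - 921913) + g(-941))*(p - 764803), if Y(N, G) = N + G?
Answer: 3899191338801324384628373/1829957351863 ≈ 2.1308e+12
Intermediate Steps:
g(V) = -461/2 (g(V) = (¼)*(-922) = -461/2)
Y(N, G) = G + N
D = -524/4419557 (D = (-1626 + 1102)/4419557 = -524*1/4419557 = -524/4419557 ≈ -0.00011856)
p = 131/1829957351863 (p = -524/4419557/(-1656236) = -524/4419557*(-1/1656236) = 131/1829957351863 ≈ 7.1586e-11)
((-1863875 - 921913) + g(-941))*(p - 764803) = ((-1863875 - 921913) - 461/2)*(131/1829957351863 - 764803) = (-2785788 - 461/2)*(-1399556872576877858/1829957351863) = -5572037/2*(-1399556872576877858/1829957351863) = 3899191338801324384628373/1829957351863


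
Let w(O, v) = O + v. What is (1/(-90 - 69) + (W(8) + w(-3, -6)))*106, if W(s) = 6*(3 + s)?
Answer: 18124/3 ≈ 6041.3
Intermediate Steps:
W(s) = 18 + 6*s
(1/(-90 - 69) + (W(8) + w(-3, -6)))*106 = (1/(-90 - 69) + ((18 + 6*8) + (-3 - 6)))*106 = (1/(-159) + ((18 + 48) - 9))*106 = (-1/159 + (66 - 9))*106 = (-1/159 + 57)*106 = (9062/159)*106 = 18124/3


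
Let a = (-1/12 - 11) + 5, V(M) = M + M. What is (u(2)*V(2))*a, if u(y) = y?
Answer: -146/3 ≈ -48.667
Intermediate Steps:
V(M) = 2*M
a = -73/12 (a = (-1*1/12 - 11) + 5 = (-1/12 - 11) + 5 = -133/12 + 5 = -73/12 ≈ -6.0833)
(u(2)*V(2))*a = (2*(2*2))*(-73/12) = (2*4)*(-73/12) = 8*(-73/12) = -146/3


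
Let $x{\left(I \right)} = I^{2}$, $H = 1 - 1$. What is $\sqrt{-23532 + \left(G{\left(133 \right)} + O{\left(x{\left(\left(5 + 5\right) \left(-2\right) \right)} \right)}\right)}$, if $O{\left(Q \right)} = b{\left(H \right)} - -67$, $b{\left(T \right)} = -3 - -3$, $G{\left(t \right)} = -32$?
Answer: $i \sqrt{23497} \approx 153.29 i$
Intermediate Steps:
$H = 0$
$b{\left(T \right)} = 0$ ($b{\left(T \right)} = -3 + 3 = 0$)
$O{\left(Q \right)} = 67$ ($O{\left(Q \right)} = 0 - -67 = 0 + 67 = 67$)
$\sqrt{-23532 + \left(G{\left(133 \right)} + O{\left(x{\left(\left(5 + 5\right) \left(-2\right) \right)} \right)}\right)} = \sqrt{-23532 + \left(-32 + 67\right)} = \sqrt{-23532 + 35} = \sqrt{-23497} = i \sqrt{23497}$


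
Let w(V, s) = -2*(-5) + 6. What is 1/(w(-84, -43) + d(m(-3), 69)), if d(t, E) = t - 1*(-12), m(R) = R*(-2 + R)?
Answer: 1/43 ≈ 0.023256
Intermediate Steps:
w(V, s) = 16 (w(V, s) = 10 + 6 = 16)
d(t, E) = 12 + t (d(t, E) = t + 12 = 12 + t)
1/(w(-84, -43) + d(m(-3), 69)) = 1/(16 + (12 - 3*(-2 - 3))) = 1/(16 + (12 - 3*(-5))) = 1/(16 + (12 + 15)) = 1/(16 + 27) = 1/43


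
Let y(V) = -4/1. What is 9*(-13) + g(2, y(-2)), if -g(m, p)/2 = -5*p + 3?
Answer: -163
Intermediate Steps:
y(V) = -4 (y(V) = -4*1 = -4)
g(m, p) = -6 + 10*p (g(m, p) = -2*(-5*p + 3) = -2*(3 - 5*p) = -6 + 10*p)
9*(-13) + g(2, y(-2)) = 9*(-13) + (-6 + 10*(-4)) = -117 + (-6 - 40) = -117 - 46 = -163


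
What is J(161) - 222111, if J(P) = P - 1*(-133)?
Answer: -221817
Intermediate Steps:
J(P) = 133 + P (J(P) = P + 133 = 133 + P)
J(161) - 222111 = (133 + 161) - 222111 = 294 - 222111 = -221817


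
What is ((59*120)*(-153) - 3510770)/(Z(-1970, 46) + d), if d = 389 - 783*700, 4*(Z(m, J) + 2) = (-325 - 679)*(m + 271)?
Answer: 2297005/60632 ≈ 37.884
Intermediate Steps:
Z(m, J) = -68023 - 251*m (Z(m, J) = -2 + ((-325 - 679)*(m + 271))/4 = -2 + (-1004*(271 + m))/4 = -2 + (-272084 - 1004*m)/4 = -2 + (-68021 - 251*m) = -68023 - 251*m)
d = -547711 (d = 389 - 548100 = -547711)
((59*120)*(-153) - 3510770)/(Z(-1970, 46) + d) = ((59*120)*(-153) - 3510770)/((-68023 - 251*(-1970)) - 547711) = (7080*(-153) - 3510770)/((-68023 + 494470) - 547711) = (-1083240 - 3510770)/(426447 - 547711) = -4594010/(-121264) = -4594010*(-1/121264) = 2297005/60632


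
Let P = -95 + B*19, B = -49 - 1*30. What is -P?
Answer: 1596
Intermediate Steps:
B = -79 (B = -49 - 30 = -79)
P = -1596 (P = -95 - 79*19 = -95 - 1501 = -1596)
-P = -1*(-1596) = 1596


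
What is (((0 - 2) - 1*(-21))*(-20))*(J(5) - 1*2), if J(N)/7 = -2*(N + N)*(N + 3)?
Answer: 426360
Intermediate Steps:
J(N) = -28*N*(3 + N) (J(N) = 7*(-2*(N + N)*(N + 3)) = 7*(-2*2*N*(3 + N)) = 7*(-4*N*(3 + N)) = -28*N*(3 + N))
(((0 - 2) - 1*(-21))*(-20))*(J(5) - 1*2) = (((0 - 2) - 1*(-21))*(-20))*(-28*5*(3 + 5) - 1*2) = ((-2 + 21)*(-20))*(-28*5*8 - 2) = (19*(-20))*(-1120 - 2) = -380*(-1122) = 426360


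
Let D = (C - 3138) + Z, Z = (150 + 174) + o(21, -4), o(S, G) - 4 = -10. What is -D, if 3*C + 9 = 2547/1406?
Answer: 3968289/1406 ≈ 2822.4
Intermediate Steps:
o(S, G) = -6 (o(S, G) = 4 - 10 = -6)
C = -3369/1406 (C = -3 + (2547/1406)/3 = -3 + (2547*(1/1406))/3 = -3 + (⅓)*(2547/1406) = -3 + 849/1406 = -3369/1406 ≈ -2.3962)
Z = 318 (Z = (150 + 174) - 6 = 324 - 6 = 318)
D = -3968289/1406 (D = (-3369/1406 - 3138) + 318 = -4415397/1406 + 318 = -3968289/1406 ≈ -2822.4)
-D = -1*(-3968289/1406) = 3968289/1406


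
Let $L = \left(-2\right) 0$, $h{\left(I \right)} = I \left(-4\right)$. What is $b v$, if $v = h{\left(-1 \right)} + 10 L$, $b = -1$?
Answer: $-4$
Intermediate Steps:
$h{\left(I \right)} = - 4 I$
$L = 0$
$v = 4$ ($v = \left(-4\right) \left(-1\right) + 10 \cdot 0 = 4 + 0 = 4$)
$b v = \left(-1\right) 4 = -4$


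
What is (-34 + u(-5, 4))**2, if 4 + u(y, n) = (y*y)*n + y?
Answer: 3249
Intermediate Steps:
u(y, n) = -4 + y + n*y**2 (u(y, n) = -4 + ((y*y)*n + y) = -4 + (y**2*n + y) = -4 + (n*y**2 + y) = -4 + (y + n*y**2) = -4 + y + n*y**2)
(-34 + u(-5, 4))**2 = (-34 + (-4 - 5 + 4*(-5)**2))**2 = (-34 + (-4 - 5 + 4*25))**2 = (-34 + (-4 - 5 + 100))**2 = (-34 + 91)**2 = 57**2 = 3249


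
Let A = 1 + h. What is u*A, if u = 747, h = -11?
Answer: -7470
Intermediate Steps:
A = -10 (A = 1 - 11 = -10)
u*A = 747*(-10) = -7470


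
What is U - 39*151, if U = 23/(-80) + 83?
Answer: -464503/80 ≈ -5806.3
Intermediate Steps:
U = 6617/80 (U = 23*(-1/80) + 83 = -23/80 + 83 = 6617/80 ≈ 82.713)
U - 39*151 = 6617/80 - 39*151 = 6617/80 - 5889 = -464503/80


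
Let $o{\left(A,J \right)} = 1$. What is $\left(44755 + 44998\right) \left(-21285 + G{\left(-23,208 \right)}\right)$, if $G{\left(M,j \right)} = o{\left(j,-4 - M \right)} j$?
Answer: $-1891723981$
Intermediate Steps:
$G{\left(M,j \right)} = j$ ($G{\left(M,j \right)} = 1 j = j$)
$\left(44755 + 44998\right) \left(-21285 + G{\left(-23,208 \right)}\right) = \left(44755 + 44998\right) \left(-21285 + 208\right) = 89753 \left(-21077\right) = -1891723981$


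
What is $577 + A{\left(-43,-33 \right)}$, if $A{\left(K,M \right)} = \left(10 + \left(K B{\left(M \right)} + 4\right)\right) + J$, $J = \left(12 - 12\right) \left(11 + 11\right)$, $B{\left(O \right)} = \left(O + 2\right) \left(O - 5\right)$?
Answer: $-50063$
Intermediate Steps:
$B{\left(O \right)} = \left(-5 + O\right) \left(2 + O\right)$ ($B{\left(O \right)} = \left(2 + O\right) \left(-5 + O\right) = \left(-5 + O\right) \left(2 + O\right)$)
$J = 0$ ($J = 0 \cdot 22 = 0$)
$A{\left(K,M \right)} = 14 + K \left(-10 + M^{2} - 3 M\right)$ ($A{\left(K,M \right)} = \left(10 + \left(K \left(-10 + M^{2} - 3 M\right) + 4\right)\right) + 0 = \left(10 + \left(4 + K \left(-10 + M^{2} - 3 M\right)\right)\right) + 0 = \left(14 + K \left(-10 + M^{2} - 3 M\right)\right) + 0 = 14 + K \left(-10 + M^{2} - 3 M\right)$)
$577 + A{\left(-43,-33 \right)} = 577 + \left(14 - - 43 \left(10 - \left(-33\right)^{2} + 3 \left(-33\right)\right)\right) = 577 + \left(14 - - 43 \left(10 - 1089 - 99\right)\right) = 577 + \left(14 - \left(-43\right) \left(-1178\right)\right) = 577 + \left(14 - 50654\right) = 577 - 50640 = -50063$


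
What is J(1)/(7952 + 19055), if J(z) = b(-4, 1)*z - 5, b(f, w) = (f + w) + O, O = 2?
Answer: -6/27007 ≈ -0.00022216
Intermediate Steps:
b(f, w) = 2 + f + w (b(f, w) = (f + w) + 2 = 2 + f + w)
J(z) = -5 - z (J(z) = (2 - 4 + 1)*z - 5 = -z - 5 = -5 - z)
J(1)/(7952 + 19055) = (-5 - 1*1)/(7952 + 19055) = (-5 - 1)/27007 = (1/27007)*(-6) = -6/27007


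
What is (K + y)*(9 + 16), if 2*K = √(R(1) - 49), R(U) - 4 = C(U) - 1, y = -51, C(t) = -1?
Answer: -1275 + 25*I*√47/2 ≈ -1275.0 + 85.696*I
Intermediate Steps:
R(U) = 2 (R(U) = 4 + (-1 - 1) = 4 - 2 = 2)
K = I*√47/2 (K = √(2 - 49)/2 = √(-47)/2 = (I*√47)/2 = I*√47/2 ≈ 3.4278*I)
(K + y)*(9 + 16) = (I*√47/2 - 51)*(9 + 16) = (-51 + I*√47/2)*25 = -1275 + 25*I*√47/2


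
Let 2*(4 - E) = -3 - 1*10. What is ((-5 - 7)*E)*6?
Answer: -756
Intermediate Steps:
E = 21/2 (E = 4 - (-3 - 1*10)/2 = 4 - (-3 - 10)/2 = 4 - 1/2*(-13) = 4 + 13/2 = 21/2 ≈ 10.500)
((-5 - 7)*E)*6 = ((-5 - 7)*(21/2))*6 = -12*21/2*6 = -126*6 = -756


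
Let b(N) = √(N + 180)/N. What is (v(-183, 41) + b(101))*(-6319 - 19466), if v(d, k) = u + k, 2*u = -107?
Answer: 644625/2 - 25785*√281/101 ≈ 3.1803e+5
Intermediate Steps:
u = -107/2 (u = (½)*(-107) = -107/2 ≈ -53.500)
b(N) = √(180 + N)/N
v(d, k) = -107/2 + k
(v(-183, 41) + b(101))*(-6319 - 19466) = ((-107/2 + 41) + √(180 + 101)/101)*(-6319 - 19466) = (-25/2 + √281/101)*(-25785) = 644625/2 - 25785*√281/101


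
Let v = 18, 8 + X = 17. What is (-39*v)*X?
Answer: -6318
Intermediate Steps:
X = 9 (X = -8 + 17 = 9)
(-39*v)*X = -39*18*9 = -702*9 = -6318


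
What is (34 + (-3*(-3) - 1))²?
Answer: 1764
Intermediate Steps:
(34 + (-3*(-3) - 1))² = (34 + (9 - 1))² = (34 + 8)² = 42² = 1764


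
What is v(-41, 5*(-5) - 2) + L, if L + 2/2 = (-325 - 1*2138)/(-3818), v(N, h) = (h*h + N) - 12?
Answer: 2579613/3818 ≈ 675.65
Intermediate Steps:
v(N, h) = -12 + N + h² (v(N, h) = (h² + N) - 12 = (N + h²) - 12 = -12 + N + h²)
L = -1355/3818 (L = -1 + (-325 - 1*2138)/(-3818) = -1 + (-325 - 2138)*(-1/3818) = -1 - 2463*(-1/3818) = -1 + 2463/3818 = -1355/3818 ≈ -0.35490)
v(-41, 5*(-5) - 2) + L = (-12 - 41 + (5*(-5) - 2)²) - 1355/3818 = (-12 - 41 + (-25 - 2)²) - 1355/3818 = (-12 - 41 + (-27)²) - 1355/3818 = (-12 - 41 + 729) - 1355/3818 = 676 - 1355/3818 = 2579613/3818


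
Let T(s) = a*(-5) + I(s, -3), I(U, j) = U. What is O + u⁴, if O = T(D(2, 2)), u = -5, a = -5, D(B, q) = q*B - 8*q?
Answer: 638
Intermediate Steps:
D(B, q) = -8*q + B*q (D(B, q) = B*q - 8*q = -8*q + B*q)
T(s) = 25 + s (T(s) = -5*(-5) + s = 25 + s)
O = 13 (O = 25 + 2*(-8 + 2) = 25 + 2*(-6) = 25 - 12 = 13)
O + u⁴ = 13 + (-5)⁴ = 13 + 625 = 638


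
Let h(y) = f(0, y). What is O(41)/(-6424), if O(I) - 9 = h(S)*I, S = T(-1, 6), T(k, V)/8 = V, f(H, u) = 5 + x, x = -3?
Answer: -91/6424 ≈ -0.014166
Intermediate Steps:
f(H, u) = 2 (f(H, u) = 5 - 3 = 2)
T(k, V) = 8*V
S = 48 (S = 8*6 = 48)
h(y) = 2
O(I) = 9 + 2*I
O(41)/(-6424) = (9 + 2*41)/(-6424) = (9 + 82)*(-1/6424) = 91*(-1/6424) = -91/6424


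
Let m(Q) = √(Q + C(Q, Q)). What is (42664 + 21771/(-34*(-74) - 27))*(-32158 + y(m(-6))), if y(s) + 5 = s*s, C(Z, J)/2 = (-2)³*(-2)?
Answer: -3413350051979/2489 ≈ -1.3714e+9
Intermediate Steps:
C(Z, J) = 32 (C(Z, J) = 2*((-2)³*(-2)) = 2*(-8*(-2)) = 2*16 = 32)
m(Q) = √(32 + Q) (m(Q) = √(Q + 32) = √(32 + Q))
y(s) = -5 + s² (y(s) = -5 + s*s = -5 + s²)
(42664 + 21771/(-34*(-74) - 27))*(-32158 + y(m(-6))) = (42664 + 21771/(-34*(-74) - 27))*(-32158 + (-5 + (√(32 - 6))²)) = (42664 + 21771/(2516 - 27))*(-32158 + (-5 + (√26)²)) = (42664 + 21771/2489)*(-32158 + (-5 + 26)) = (42664 + 21771*(1/2489))*(-32158 + 21) = (42664 + 21771/2489)*(-32137) = (106212467/2489)*(-32137) = -3413350051979/2489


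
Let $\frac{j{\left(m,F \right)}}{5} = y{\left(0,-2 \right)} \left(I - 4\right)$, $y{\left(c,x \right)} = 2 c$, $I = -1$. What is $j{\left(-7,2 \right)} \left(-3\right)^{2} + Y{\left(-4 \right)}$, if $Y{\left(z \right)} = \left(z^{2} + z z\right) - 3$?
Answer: $29$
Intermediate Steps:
$j{\left(m,F \right)} = 0$ ($j{\left(m,F \right)} = 5 \cdot 2 \cdot 0 \left(-1 - 4\right) = 5 \cdot 0 \left(-5\right) = 5 \cdot 0 = 0$)
$Y{\left(z \right)} = -3 + 2 z^{2}$ ($Y{\left(z \right)} = \left(z^{2} + z^{2}\right) - 3 = 2 z^{2} - 3 = -3 + 2 z^{2}$)
$j{\left(-7,2 \right)} \left(-3\right)^{2} + Y{\left(-4 \right)} = 0 \left(-3\right)^{2} - \left(3 - 2 \left(-4\right)^{2}\right) = 0 \cdot 9 + \left(-3 + 2 \cdot 16\right) = 0 + \left(-3 + 32\right) = 0 + 29 = 29$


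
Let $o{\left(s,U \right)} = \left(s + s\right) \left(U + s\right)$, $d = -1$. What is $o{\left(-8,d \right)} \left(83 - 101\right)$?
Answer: $-2592$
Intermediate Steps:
$o{\left(s,U \right)} = 2 s \left(U + s\right)$
$o{\left(-8,d \right)} \left(83 - 101\right) = 2 \left(-8\right) \left(-1 - 8\right) \left(83 - 101\right) = 2 \left(-8\right) \left(-9\right) \left(-18\right) = 144 \left(-18\right) = -2592$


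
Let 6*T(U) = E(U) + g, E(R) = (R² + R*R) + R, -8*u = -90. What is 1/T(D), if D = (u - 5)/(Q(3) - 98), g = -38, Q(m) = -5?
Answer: -509232/3229661 ≈ -0.15767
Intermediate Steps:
u = 45/4 (u = -⅛*(-90) = 45/4 ≈ 11.250)
E(R) = R + 2*R² (E(R) = (R² + R²) + R = 2*R² + R = R + 2*R²)
D = -25/412 (D = (45/4 - 5)/(-5 - 98) = (25/4)/(-103) = (25/4)*(-1/103) = -25/412 ≈ -0.060680)
T(U) = -19/3 + U*(1 + 2*U)/6 (T(U) = (U*(1 + 2*U) - 38)/6 = (-38 + U*(1 + 2*U))/6 = -19/3 + U*(1 + 2*U)/6)
1/T(D) = 1/(-19/3 + (⅙)*(-25/412)*(1 + 2*(-25/412))) = 1/(-19/3 + (⅙)*(-25/412)*(1 - 25/206)) = 1/(-19/3 + (⅙)*(-25/412)*(181/206)) = 1/(-19/3 - 4525/509232) = 1/(-3229661/509232) = -509232/3229661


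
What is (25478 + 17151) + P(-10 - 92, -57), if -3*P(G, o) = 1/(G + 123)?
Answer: 2685626/63 ≈ 42629.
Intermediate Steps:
P(G, o) = -1/(3*(123 + G)) (P(G, o) = -1/(3*(G + 123)) = -1/(3*(123 + G)))
(25478 + 17151) + P(-10 - 92, -57) = (25478 + 17151) - 1/(369 + 3*(-10 - 92)) = 42629 - 1/(369 + 3*(-102)) = 42629 - 1/(369 - 306) = 42629 - 1/63 = 2685626/63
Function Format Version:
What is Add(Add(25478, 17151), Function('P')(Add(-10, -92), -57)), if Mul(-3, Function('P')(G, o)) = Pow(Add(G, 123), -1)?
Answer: Rational(2685626, 63) ≈ 42629.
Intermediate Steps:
Function('P')(G, o) = Mul(Rational(-1, 3), Pow(Add(123, G), -1)) (Function('P')(G, o) = Mul(Rational(-1, 3), Pow(Add(G, 123), -1)) = Mul(Rational(-1, 3), Pow(Add(123, G), -1)))
Add(Add(25478, 17151), Function('P')(Add(-10, -92), -57)) = Add(Add(25478, 17151), Mul(-1, Pow(Add(369, Mul(3, Add(-10, -92))), -1))) = Add(42629, Mul(-1, Pow(Add(369, Mul(3, -102)), -1))) = Add(42629, Mul(-1, Pow(Add(369, -306), -1))) = Add(42629, Mul(-1, Pow(63, -1))) = Add(42629, Mul(-1, Rational(1, 63))) = Add(42629, Rational(-1, 63)) = Rational(2685626, 63)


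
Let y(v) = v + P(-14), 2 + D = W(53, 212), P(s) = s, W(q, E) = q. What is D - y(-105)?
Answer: 170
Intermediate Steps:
D = 51 (D = -2 + 53 = 51)
y(v) = -14 + v (y(v) = v - 14 = -14 + v)
D - y(-105) = 51 - (-14 - 105) = 51 - 1*(-119) = 51 + 119 = 170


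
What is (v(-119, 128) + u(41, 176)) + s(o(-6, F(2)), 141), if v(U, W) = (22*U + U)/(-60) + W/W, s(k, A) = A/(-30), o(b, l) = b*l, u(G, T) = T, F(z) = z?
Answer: 2615/12 ≈ 217.92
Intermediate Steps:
s(k, A) = -A/30 (s(k, A) = A*(-1/30) = -A/30)
v(U, W) = 1 - 23*U/60 (v(U, W) = (23*U)*(-1/60) + 1 = -23*U/60 + 1 = 1 - 23*U/60)
(v(-119, 128) + u(41, 176)) + s(o(-6, F(2)), 141) = ((1 - 23/60*(-119)) + 176) - 1/30*141 = ((1 + 2737/60) + 176) - 47/10 = (2797/60 + 176) - 47/10 = 13357/60 - 47/10 = 2615/12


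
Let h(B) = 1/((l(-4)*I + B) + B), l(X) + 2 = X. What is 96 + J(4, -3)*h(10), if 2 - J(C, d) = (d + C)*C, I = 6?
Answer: 769/8 ≈ 96.125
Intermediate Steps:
l(X) = -2 + X
J(C, d) = 2 - C*(C + d) (J(C, d) = 2 - (d + C)*C = 2 - (C + d)*C = 2 - C*(C + d))
h(B) = 1/(-36 + 2*B) (h(B) = 1/(((-2 - 4)*6 + B) + B) = 1/((-6*6 + B) + B) = 1/((-36 + B) + B) = 1/(-36 + 2*B))
96 + J(4, -3)*h(10) = 96 + (2 - 1*4² - 1*4*(-3))*(1/(2*(-18 + 10))) = 96 + (2 - 1*16 + 12)*((½)/(-8)) = 96 + (2 - 16 + 12)*((½)*(-⅛)) = 96 - 2*(-1/16) = 96 + ⅛ = 769/8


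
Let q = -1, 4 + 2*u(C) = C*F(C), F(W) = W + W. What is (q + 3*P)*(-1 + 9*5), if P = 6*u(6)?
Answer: 26884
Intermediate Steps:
F(W) = 2*W
u(C) = -2 + C² (u(C) = -2 + (C*(2*C))/2 = -2 + (2*C²)/2 = -2 + C²)
P = 204 (P = 6*(-2 + 6²) = 6*(-2 + 36) = 6*34 = 204)
(q + 3*P)*(-1 + 9*5) = (-1 + 3*204)*(-1 + 9*5) = (-1 + 612)*(-1 + 45) = 611*44 = 26884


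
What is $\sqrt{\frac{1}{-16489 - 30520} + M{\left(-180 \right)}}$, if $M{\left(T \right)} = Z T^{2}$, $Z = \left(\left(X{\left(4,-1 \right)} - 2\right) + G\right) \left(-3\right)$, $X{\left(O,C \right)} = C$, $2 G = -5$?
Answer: $\frac{\sqrt{1181383714855591}}{47009} \approx 731.16$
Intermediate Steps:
$G = - \frac{5}{2}$ ($G = \frac{1}{2} \left(-5\right) = - \frac{5}{2} \approx -2.5$)
$Z = \frac{33}{2}$ ($Z = \left(\left(-1 - 2\right) - \frac{5}{2}\right) \left(-3\right) = \left(-3 - \frac{5}{2}\right) \left(-3\right) = \left(- \frac{11}{2}\right) \left(-3\right) = \frac{33}{2} \approx 16.5$)
$M{\left(T \right)} = \frac{33 T^{2}}{2}$
$\sqrt{\frac{1}{-16489 - 30520} + M{\left(-180 \right)}} = \sqrt{\frac{1}{-16489 - 30520} + \frac{33 \left(-180\right)^{2}}{2}} = \sqrt{\frac{1}{-47009} + \frac{33}{2} \cdot 32400} = \sqrt{- \frac{1}{47009} + 534600} = \sqrt{\frac{25131011399}{47009}} = \frac{\sqrt{1181383714855591}}{47009}$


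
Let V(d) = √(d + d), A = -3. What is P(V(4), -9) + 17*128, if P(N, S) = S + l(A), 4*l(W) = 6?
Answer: 4337/2 ≈ 2168.5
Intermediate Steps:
V(d) = √2*√d (V(d) = √(2*d) = √2*√d)
l(W) = 3/2 (l(W) = (¼)*6 = 3/2)
P(N, S) = 3/2 + S (P(N, S) = S + 3/2 = 3/2 + S)
P(V(4), -9) + 17*128 = (3/2 - 9) + 17*128 = -15/2 + 2176 = 4337/2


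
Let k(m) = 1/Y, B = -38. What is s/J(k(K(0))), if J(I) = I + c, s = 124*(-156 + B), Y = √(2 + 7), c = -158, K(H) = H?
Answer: 72168/473 ≈ 152.57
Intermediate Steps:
Y = 3 (Y = √9 = 3)
k(m) = ⅓ (k(m) = 1/3 = ⅓)
s = -24056 (s = 124*(-156 - 38) = 124*(-194) = -24056)
J(I) = -158 + I (J(I) = I - 158 = -158 + I)
s/J(k(K(0))) = -24056/(-158 + ⅓) = -24056/(-473/3) = -24056*(-3/473) = 72168/473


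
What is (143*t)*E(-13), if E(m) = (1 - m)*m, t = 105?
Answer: -2732730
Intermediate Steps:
E(m) = m*(1 - m)
(143*t)*E(-13) = (143*105)*(-13*(1 - 1*(-13))) = 15015*(-13*(1 + 13)) = 15015*(-13*14) = 15015*(-182) = -2732730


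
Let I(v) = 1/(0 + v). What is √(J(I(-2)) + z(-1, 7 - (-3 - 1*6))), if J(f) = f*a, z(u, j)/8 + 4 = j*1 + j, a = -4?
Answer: √226 ≈ 15.033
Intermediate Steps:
I(v) = 1/v
z(u, j) = -32 + 16*j (z(u, j) = -32 + 8*(j*1 + j) = -32 + 8*(j + j) = -32 + 8*(2*j) = -32 + 16*j)
J(f) = -4*f (J(f) = f*(-4) = -4*f)
√(J(I(-2)) + z(-1, 7 - (-3 - 1*6))) = √(-4/(-2) + (-32 + 16*(7 - (-3 - 1*6)))) = √(-4*(-½) + (-32 + 16*(7 - (-3 - 6)))) = √(2 + (-32 + 16*(7 - 1*(-9)))) = √(2 + (-32 + 16*(7 + 9))) = √(2 + (-32 + 16*16)) = √(2 + (-32 + 256)) = √(2 + 224) = √226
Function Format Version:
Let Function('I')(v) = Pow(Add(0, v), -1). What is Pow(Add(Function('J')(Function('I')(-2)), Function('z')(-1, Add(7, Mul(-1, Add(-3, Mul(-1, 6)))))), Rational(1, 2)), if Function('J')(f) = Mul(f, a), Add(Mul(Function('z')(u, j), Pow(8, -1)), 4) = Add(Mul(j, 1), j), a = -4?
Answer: Pow(226, Rational(1, 2)) ≈ 15.033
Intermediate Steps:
Function('I')(v) = Pow(v, -1)
Function('z')(u, j) = Add(-32, Mul(16, j)) (Function('z')(u, j) = Add(-32, Mul(8, Add(Mul(j, 1), j))) = Add(-32, Mul(8, Add(j, j))) = Add(-32, Mul(8, Mul(2, j))) = Add(-32, Mul(16, j)))
Function('J')(f) = Mul(-4, f) (Function('J')(f) = Mul(f, -4) = Mul(-4, f))
Pow(Add(Function('J')(Function('I')(-2)), Function('z')(-1, Add(7, Mul(-1, Add(-3, Mul(-1, 6)))))), Rational(1, 2)) = Pow(Add(Mul(-4, Pow(-2, -1)), Add(-32, Mul(16, Add(7, Mul(-1, Add(-3, Mul(-1, 6))))))), Rational(1, 2)) = Pow(Add(Mul(-4, Rational(-1, 2)), Add(-32, Mul(16, Add(7, Mul(-1, Add(-3, -6)))))), Rational(1, 2)) = Pow(Add(2, Add(-32, Mul(16, Add(7, Mul(-1, -9))))), Rational(1, 2)) = Pow(Add(2, Add(-32, Mul(16, Add(7, 9)))), Rational(1, 2)) = Pow(Add(2, Add(-32, Mul(16, 16))), Rational(1, 2)) = Pow(Add(2, Add(-32, 256)), Rational(1, 2)) = Pow(Add(2, 224), Rational(1, 2)) = Pow(226, Rational(1, 2))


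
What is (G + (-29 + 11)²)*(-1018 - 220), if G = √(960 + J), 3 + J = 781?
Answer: -401112 - 1238*√1738 ≈ -4.5272e+5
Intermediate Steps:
J = 778 (J = -3 + 781 = 778)
G = √1738 (G = √(960 + 778) = √1738 ≈ 41.689)
(G + (-29 + 11)²)*(-1018 - 220) = (√1738 + (-29 + 11)²)*(-1018 - 220) = (√1738 + (-18)²)*(-1238) = (√1738 + 324)*(-1238) = (324 + √1738)*(-1238) = -401112 - 1238*√1738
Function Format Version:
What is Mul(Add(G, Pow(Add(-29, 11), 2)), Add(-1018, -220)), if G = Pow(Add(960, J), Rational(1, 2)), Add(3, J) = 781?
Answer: Add(-401112, Mul(-1238, Pow(1738, Rational(1, 2)))) ≈ -4.5272e+5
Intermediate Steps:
J = 778 (J = Add(-3, 781) = 778)
G = Pow(1738, Rational(1, 2)) (G = Pow(Add(960, 778), Rational(1, 2)) = Pow(1738, Rational(1, 2)) ≈ 41.689)
Mul(Add(G, Pow(Add(-29, 11), 2)), Add(-1018, -220)) = Mul(Add(Pow(1738, Rational(1, 2)), Pow(Add(-29, 11), 2)), Add(-1018, -220)) = Mul(Add(Pow(1738, Rational(1, 2)), Pow(-18, 2)), -1238) = Mul(Add(Pow(1738, Rational(1, 2)), 324), -1238) = Mul(Add(324, Pow(1738, Rational(1, 2))), -1238) = Add(-401112, Mul(-1238, Pow(1738, Rational(1, 2))))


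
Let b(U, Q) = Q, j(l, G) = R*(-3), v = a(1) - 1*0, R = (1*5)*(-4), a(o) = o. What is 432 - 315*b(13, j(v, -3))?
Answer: -18468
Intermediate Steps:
R = -20 (R = 5*(-4) = -20)
v = 1 (v = 1 - 1*0 = 1 + 0 = 1)
j(l, G) = 60 (j(l, G) = -20*(-3) = 60)
432 - 315*b(13, j(v, -3)) = 432 - 315*60 = 432 - 18900 = -18468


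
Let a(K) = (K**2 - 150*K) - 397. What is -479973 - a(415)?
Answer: -589551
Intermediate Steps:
a(K) = -397 + K**2 - 150*K
-479973 - a(415) = -479973 - (-397 + 415**2 - 150*415) = -479973 - (-397 + 172225 - 62250) = -479973 - 1*109578 = -479973 - 109578 = -589551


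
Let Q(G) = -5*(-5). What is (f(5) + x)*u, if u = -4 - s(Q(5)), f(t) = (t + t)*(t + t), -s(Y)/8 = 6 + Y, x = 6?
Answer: 25864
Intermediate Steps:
Q(G) = 25
s(Y) = -48 - 8*Y (s(Y) = -8*(6 + Y) = -48 - 8*Y)
f(t) = 4*t² (f(t) = (2*t)*(2*t) = 4*t²)
u = 244 (u = -4 - (-48 - 8*25) = -4 - (-48 - 200) = -4 - 1*(-248) = -4 + 248 = 244)
(f(5) + x)*u = (4*5² + 6)*244 = (4*25 + 6)*244 = (100 + 6)*244 = 106*244 = 25864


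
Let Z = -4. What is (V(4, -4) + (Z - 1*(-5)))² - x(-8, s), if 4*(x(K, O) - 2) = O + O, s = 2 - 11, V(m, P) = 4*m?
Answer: 583/2 ≈ 291.50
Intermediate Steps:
s = -9
x(K, O) = 2 + O/2 (x(K, O) = 2 + (O + O)/4 = 2 + (2*O)/4 = 2 + O/2)
(V(4, -4) + (Z - 1*(-5)))² - x(-8, s) = (4*4 + (-4 - 1*(-5)))² - (2 + (½)*(-9)) = (16 + (-4 + 5))² - (2 - 9/2) = (16 + 1)² - 1*(-5/2) = 17² + 5/2 = 289 + 5/2 = 583/2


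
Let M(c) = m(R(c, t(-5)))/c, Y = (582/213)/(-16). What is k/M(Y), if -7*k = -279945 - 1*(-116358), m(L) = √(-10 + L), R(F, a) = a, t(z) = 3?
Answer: 15867939*I*√7/27832 ≈ 1508.4*I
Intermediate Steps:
k = 163587/7 (k = -(-279945 - 1*(-116358))/7 = -(-279945 + 116358)/7 = -⅐*(-163587) = 163587/7 ≈ 23370.)
Y = -97/568 (Y = (582*(1/213))*(-1/16) = (194/71)*(-1/16) = -97/568 ≈ -0.17077)
M(c) = I*√7/c (M(c) = √(-10 + 3)/c = √(-7)/c = (I*√7)/c = I*√7/c)
k/M(Y) = 163587/(7*((I*√7/(-97/568)))) = 163587/(7*((I*√7*(-568/97)))) = 163587/(7*((-568*I*√7/97))) = 163587*(97*I*√7/3976)/7 = 15867939*I*√7/27832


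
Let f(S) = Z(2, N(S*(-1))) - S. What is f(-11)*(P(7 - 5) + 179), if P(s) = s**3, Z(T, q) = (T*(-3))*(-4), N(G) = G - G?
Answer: 6545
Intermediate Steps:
N(G) = 0
Z(T, q) = 12*T (Z(T, q) = -3*T*(-4) = 12*T)
f(S) = 24 - S (f(S) = 12*2 - S = 24 - S)
f(-11)*(P(7 - 5) + 179) = (24 - 1*(-11))*((7 - 5)**3 + 179) = (24 + 11)*(2**3 + 179) = 35*(8 + 179) = 35*187 = 6545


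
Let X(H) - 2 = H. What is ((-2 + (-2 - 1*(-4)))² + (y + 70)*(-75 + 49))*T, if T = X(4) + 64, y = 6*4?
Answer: -171080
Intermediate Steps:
y = 24
X(H) = 2 + H
T = 70 (T = (2 + 4) + 64 = 6 + 64 = 70)
((-2 + (-2 - 1*(-4)))² + (y + 70)*(-75 + 49))*T = ((-2 + (-2 - 1*(-4)))² + (24 + 70)*(-75 + 49))*70 = ((-2 + (-2 + 4))² + 94*(-26))*70 = ((-2 + 2)² - 2444)*70 = (0² - 2444)*70 = (0 - 2444)*70 = -2444*70 = -171080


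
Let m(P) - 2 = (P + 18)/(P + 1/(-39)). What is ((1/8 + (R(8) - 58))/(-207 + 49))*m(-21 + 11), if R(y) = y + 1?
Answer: 235/632 ≈ 0.37184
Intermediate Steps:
R(y) = 1 + y
m(P) = 2 + (18 + P)/(-1/39 + P) (m(P) = 2 + (P + 18)/(P + 1/(-39)) = 2 + (18 + P)/(P - 1/39) = 2 + (18 + P)/(-1/39 + P))
((1/8 + (R(8) - 58))/(-207 + 49))*m(-21 + 11) = ((1/8 + ((1 + 8) - 58))/(-207 + 49))*((700 + 117*(-21 + 11))/(-1 + 39*(-21 + 11))) = ((⅛ + (9 - 58))/(-158))*((700 + 117*(-10))/(-1 + 39*(-10))) = ((⅛ - 49)*(-1/158))*((700 - 1170)/(-1 - 390)) = (-391/8*(-1/158))*(-470/(-391)) = 391*(-1/391*(-470))/1264 = (391/1264)*(470/391) = 235/632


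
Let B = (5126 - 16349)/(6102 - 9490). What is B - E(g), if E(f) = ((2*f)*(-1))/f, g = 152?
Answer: 17999/3388 ≈ 5.3126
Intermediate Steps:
E(f) = -2 (E(f) = (-2*f)/f = -2)
B = 11223/3388 (B = -11223/(-3388) = -11223*(-1/3388) = 11223/3388 ≈ 3.3126)
B - E(g) = 11223/3388 - 1*(-2) = 11223/3388 + 2 = 17999/3388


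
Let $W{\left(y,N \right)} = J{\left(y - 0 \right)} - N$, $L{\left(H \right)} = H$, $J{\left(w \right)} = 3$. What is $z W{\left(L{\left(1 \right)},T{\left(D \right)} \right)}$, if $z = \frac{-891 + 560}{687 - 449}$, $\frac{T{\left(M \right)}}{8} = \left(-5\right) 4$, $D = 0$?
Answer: $- \frac{53953}{238} \approx -226.69$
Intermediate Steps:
$T{\left(M \right)} = -160$ ($T{\left(M \right)} = 8 \left(\left(-5\right) 4\right) = 8 \left(-20\right) = -160$)
$W{\left(y,N \right)} = 3 - N$
$z = - \frac{331}{238} \approx -1.3908$
$z W{\left(L{\left(1 \right)},T{\left(D \right)} \right)} = - \frac{331 \left(3 - -160\right)}{238} = - \frac{331 \left(3 + 160\right)}{238} = \left(- \frac{331}{238}\right) 163 = - \frac{53953}{238}$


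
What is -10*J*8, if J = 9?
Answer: -720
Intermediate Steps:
-10*J*8 = -10*9*8 = -90*8 = -720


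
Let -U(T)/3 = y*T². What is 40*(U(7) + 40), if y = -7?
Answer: 42760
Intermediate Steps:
U(T) = 21*T² (U(T) = -(-21)*T² = 21*T²)
40*(U(7) + 40) = 40*(21*7² + 40) = 40*(21*49 + 40) = 40*(1029 + 40) = 40*1069 = 42760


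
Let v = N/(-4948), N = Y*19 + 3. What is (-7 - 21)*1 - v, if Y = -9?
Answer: -34678/1237 ≈ -28.034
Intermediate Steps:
N = -168 (N = -9*19 + 3 = -171 + 3 = -168)
v = 42/1237 (v = -168/(-4948) = -168*(-1/4948) = 42/1237 ≈ 0.033953)
(-7 - 21)*1 - v = (-7 - 21)*1 - 1*42/1237 = -28*1 - 42/1237 = -28 - 42/1237 = -34678/1237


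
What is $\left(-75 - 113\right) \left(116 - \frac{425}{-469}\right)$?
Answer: $- \frac{10307852}{469} \approx -21978.0$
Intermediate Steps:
$\left(-75 - 113\right) \left(116 - \frac{425}{-469}\right) = - 188 \left(116 - - \frac{425}{469}\right) = - 188 \left(116 + \frac{425}{469}\right) = \left(-188\right) \frac{54829}{469} = - \frac{10307852}{469}$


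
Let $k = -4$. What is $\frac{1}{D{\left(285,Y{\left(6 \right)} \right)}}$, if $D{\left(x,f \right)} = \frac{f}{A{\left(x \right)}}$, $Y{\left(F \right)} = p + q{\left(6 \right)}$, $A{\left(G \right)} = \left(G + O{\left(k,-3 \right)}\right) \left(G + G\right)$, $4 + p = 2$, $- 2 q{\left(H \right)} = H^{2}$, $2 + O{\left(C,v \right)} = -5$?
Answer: $-7923$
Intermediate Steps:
$O{\left(C,v \right)} = -7$ ($O{\left(C,v \right)} = -2 - 5 = -7$)
$q{\left(H \right)} = - \frac{H^{2}}{2}$
$p = -2$ ($p = -4 + 2 = -2$)
$A{\left(G \right)} = 2 G \left(-7 + G\right)$ ($A{\left(G \right)} = \left(G - 7\right) \left(G + G\right) = \left(-7 + G\right) 2 G = 2 G \left(-7 + G\right)$)
$Y{\left(F \right)} = -20$ ($Y{\left(F \right)} = -2 - \frac{6^{2}}{2} = -2 - 18 = -20$)
$D{\left(x,f \right)} = \frac{f}{2 x \left(-7 + x\right)}$
$\frac{1}{D{\left(285,Y{\left(6 \right)} \right)}} = \frac{1}{\frac{1}{2} \left(-20\right) \frac{1}{285} \frac{1}{-7 + 285}} = \frac{1}{\frac{1}{2} \left(-20\right) \frac{1}{285} \cdot \frac{1}{278}} = \frac{1}{- \frac{1}{7923}} = -7923$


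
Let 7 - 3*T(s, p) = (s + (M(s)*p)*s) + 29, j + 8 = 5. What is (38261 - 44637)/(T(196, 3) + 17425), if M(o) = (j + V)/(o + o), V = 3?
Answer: -19128/52057 ≈ -0.36744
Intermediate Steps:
j = -3 (j = -8 + 5 = -3)
M(o) = 0 (M(o) = (-3 + 3)/(o + o) = 0/((2*o)) = 0*(1/(2*o)) = 0)
T(s, p) = -22/3 - s/3 (T(s, p) = 7/3 - ((s + (0*p)*s) + 29)/3 = 7/3 - ((s + 0*s) + 29)/3 = 7/3 - ((s + 0) + 29)/3 = 7/3 - (s + 29)/3 = 7/3 - (29 + s)/3 = 7/3 + (-29/3 - s/3) = -22/3 - s/3)
(38261 - 44637)/(T(196, 3) + 17425) = (38261 - 44637)/((-22/3 - 1/3*196) + 17425) = -6376/((-22/3 - 196/3) + 17425) = -6376/(-218/3 + 17425) = -6376/52057/3 = -6376*3/52057 = -19128/52057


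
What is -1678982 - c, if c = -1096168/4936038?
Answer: -4143758928574/2468019 ≈ -1.6790e+6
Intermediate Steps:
c = -548084/2468019 (c = -1096168*1/4936038 = -548084/2468019 ≈ -0.22207)
-1678982 - c = -1678982 - 1*(-548084/2468019) = -1678982 + 548084/2468019 = -4143758928574/2468019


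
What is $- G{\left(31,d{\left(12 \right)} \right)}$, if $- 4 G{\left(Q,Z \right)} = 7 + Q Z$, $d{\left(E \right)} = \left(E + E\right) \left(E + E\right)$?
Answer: $\frac{17863}{4} \approx 4465.8$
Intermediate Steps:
$d{\left(E \right)} = 4 E^{2}$ ($d{\left(E \right)} = 2 E 2 E = 4 E^{2}$)
$G{\left(Q,Z \right)} = - \frac{7}{4} - \frac{Q Z}{4}$ ($G{\left(Q,Z \right)} = - \frac{7 + Q Z}{4} = - \frac{7}{4} - \frac{Q Z}{4}$)
$- G{\left(31,d{\left(12 \right)} \right)} = - (- \frac{7}{4} - \frac{31 \cdot 4 \cdot 12^{2}}{4}) = - (- \frac{7}{4} - \frac{31 \cdot 4 \cdot 144}{4}) = - (- \frac{7}{4} - \frac{31}{4} \cdot 576) = - (- \frac{7}{4} - 4464) = \left(-1\right) \left(- \frac{17863}{4}\right) = \frac{17863}{4}$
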